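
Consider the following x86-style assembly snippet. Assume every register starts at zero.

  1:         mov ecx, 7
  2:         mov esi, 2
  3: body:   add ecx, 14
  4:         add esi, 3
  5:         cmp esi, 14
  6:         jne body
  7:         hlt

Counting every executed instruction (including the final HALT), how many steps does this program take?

after mov ecx, 7: ecx=7
after mov esi, 2: esi=2
after add ecx, 14: ecx=7+14=21
after add esi, 3: esi=2+3=5
cmp esi, 14  (cmp 5,14)
jne body: taken
after add ecx, 14: ecx=21+14=35
after add esi, 3: esi=5+3=8
cmp esi, 14  (cmp 8,14)
jne body: taken
after add ecx, 14: ecx=35+14=49
after add esi, 3: esi=8+3=11
cmp esi, 14  (cmp 11,14)
jne body: taken
after add ecx, 14: ecx=49+14=63
after add esi, 3: esi=11+3=14
cmp esi, 14  (cmp 14,14)
jne body: not taken
halt.
Total executed instructions: 19.

19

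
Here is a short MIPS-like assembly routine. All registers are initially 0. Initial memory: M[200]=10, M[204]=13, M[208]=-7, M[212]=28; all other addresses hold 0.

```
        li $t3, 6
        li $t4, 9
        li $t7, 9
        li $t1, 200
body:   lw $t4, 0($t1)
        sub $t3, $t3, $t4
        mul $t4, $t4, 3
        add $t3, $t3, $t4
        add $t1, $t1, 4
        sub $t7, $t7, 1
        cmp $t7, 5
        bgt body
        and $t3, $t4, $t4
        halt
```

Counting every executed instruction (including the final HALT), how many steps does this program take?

38

after li $t3, 6: $t3=6
after li $t4, 9: $t4=9
after li $t7, 9: $t7=9
after li $t1, 200: $t1=200
after lw $t4, 0($t1): $t4=M[200]=10
after sub $t3, $t3, $t4: $t3=6-10=-4
after mul $t4, $t4, 3: $t4=10*3=30
after add $t3, $t3, $t4: $t3=(-4)+30=26
after add $t1, $t1, 4: $t1=200+4=204
after sub $t7, $t7, 1: $t7=9-1=8
cmp $t7, 5  (cmp 8,5)
bgt body: taken
after lw $t4, 0($t1): $t4=M[204]=13
after sub $t3, $t3, $t4: $t3=26-13=13
after mul $t4, $t4, 3: $t4=13*3=39
after add $t3, $t3, $t4: $t3=13+39=52
after add $t1, $t1, 4: $t1=204+4=208
after sub $t7, $t7, 1: $t7=8-1=7
cmp $t7, 5  (cmp 7,5)
bgt body: taken
after lw $t4, 0($t1): $t4=M[208]=-7
after sub $t3, $t3, $t4: $t3=52-(-7)=59
after mul $t4, $t4, 3: $t4=(-7)*3=-21
after add $t3, $t3, $t4: $t3=59+(-21)=38
after add $t1, $t1, 4: $t1=208+4=212
after sub $t7, $t7, 1: $t7=7-1=6
cmp $t7, 5  (cmp 6,5)
bgt body: taken
after lw $t4, 0($t1): $t4=M[212]=28
after sub $t3, $t3, $t4: $t3=38-28=10
after mul $t4, $t4, 3: $t4=28*3=84
after add $t3, $t3, $t4: $t3=10+84=94
after add $t1, $t1, 4: $t1=212+4=216
after sub $t7, $t7, 1: $t7=6-1=5
cmp $t7, 5  (cmp 5,5)
bgt body: not taken
after and $t3, $t4, $t4: $t3=84&84=84
halt.
Total executed instructions: 38.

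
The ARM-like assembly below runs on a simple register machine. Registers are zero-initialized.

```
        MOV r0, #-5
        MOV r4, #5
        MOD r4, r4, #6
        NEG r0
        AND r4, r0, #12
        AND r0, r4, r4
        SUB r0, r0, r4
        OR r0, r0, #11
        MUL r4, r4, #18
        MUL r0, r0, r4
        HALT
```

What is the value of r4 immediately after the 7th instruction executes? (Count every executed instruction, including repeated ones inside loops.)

after MOV r0, #-5: r0=-5
after MOV r4, #5: r4=5
after MOD r4, r4, #6: r4=5%6=5
after NEG r0: r0=-(-5)=5
after AND r4, r0, #12: r4=5&12=4
after AND r0, r4, r4: r0=4&4=4
after SUB r0, r0, r4: r0=4-4=0
After step 7: r4 = 4.

4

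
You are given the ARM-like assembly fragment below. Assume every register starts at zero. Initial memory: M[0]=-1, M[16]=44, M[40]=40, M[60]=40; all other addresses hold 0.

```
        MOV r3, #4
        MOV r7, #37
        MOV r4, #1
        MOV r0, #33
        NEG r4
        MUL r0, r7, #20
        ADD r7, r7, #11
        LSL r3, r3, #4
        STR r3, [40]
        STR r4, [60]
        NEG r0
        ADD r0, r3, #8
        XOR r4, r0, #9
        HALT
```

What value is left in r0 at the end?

72

MOV r3, #4 → r3=4
MOV r7, #37 → r7=37
MOV r4, #1 → r4=1
MOV r0, #33 → r0=33
NEG r4 → r4=-(1)=-1
MUL r0, r7, #20 → r0=37*20=740
ADD r7, r7, #11 → r7=37+11=48
LSL r3, r3, #4 → r3=4<<4=64
STR r3, [40] → M[40]=64
STR r4, [60] → M[60]=-1
NEG r0 → r0=-(740)=-740
ADD r0, r3, #8 → r0=64+8=72
XOR r4, r0, #9 → r4=72^9=65
halt.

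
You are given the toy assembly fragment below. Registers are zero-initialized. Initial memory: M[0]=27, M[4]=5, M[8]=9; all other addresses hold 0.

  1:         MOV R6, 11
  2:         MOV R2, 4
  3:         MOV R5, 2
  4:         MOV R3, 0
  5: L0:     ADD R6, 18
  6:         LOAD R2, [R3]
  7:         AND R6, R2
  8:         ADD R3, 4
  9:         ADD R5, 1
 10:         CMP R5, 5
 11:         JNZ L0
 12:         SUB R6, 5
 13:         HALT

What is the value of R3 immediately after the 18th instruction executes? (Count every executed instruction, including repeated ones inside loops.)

8

MOV R6, 11 → R6=11
MOV R2, 4 → R2=4
MOV R5, 2 → R5=2
MOV R3, 0 → R3=0
ADD R6, 18 → R6=11+18=29
LOAD R2, [R3] → R2=M[0]=27
AND R6, R2 → R6=29&27=25
ADD R3, 4 → R3=0+4=4
ADD R5, 1 → R5=2+1=3
CMP R5, 5  (cmp 3,5)
JNZ L0: taken
ADD R6, 18 → R6=25+18=43
LOAD R2, [R3] → R2=M[4]=5
AND R6, R2 → R6=43&5=1
ADD R3, 4 → R3=4+4=8
ADD R5, 1 → R5=3+1=4
CMP R5, 5  (cmp 4,5)
JNZ L0: taken
After step 18: R3 = 8.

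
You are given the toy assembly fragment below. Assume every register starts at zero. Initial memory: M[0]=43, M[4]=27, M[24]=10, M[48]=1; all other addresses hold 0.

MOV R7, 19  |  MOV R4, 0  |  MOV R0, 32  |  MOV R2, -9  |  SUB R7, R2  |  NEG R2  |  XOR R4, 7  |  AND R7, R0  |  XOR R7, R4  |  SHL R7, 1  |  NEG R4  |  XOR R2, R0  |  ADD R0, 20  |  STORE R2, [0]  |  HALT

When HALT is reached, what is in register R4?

R7=19
R4=0
R0=32
R2=-9
R7=19-(-9)=28
R2=-(-9)=9
R4=0^7=7
R7=28&32=0
R7=0^7=7
R7=7<<1=14
R4=-(7)=-7
R2=9^32=41
R0=32+20=52
STORE R2, [0] → M[0]=41
halt.

-7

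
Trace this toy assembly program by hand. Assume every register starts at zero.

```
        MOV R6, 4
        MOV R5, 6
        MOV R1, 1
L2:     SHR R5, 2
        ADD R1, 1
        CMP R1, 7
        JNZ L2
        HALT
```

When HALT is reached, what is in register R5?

0

MOV R6, 4 → R6=4
MOV R5, 6 → R5=6
MOV R1, 1 → R1=1
SHR R5, 2 → R5=6>>2=1
ADD R1, 1 → R1=1+1=2
CMP R1, 7  (cmp 2,7)
JNZ L2: taken
SHR R5, 2 → R5=1>>2=0
ADD R1, 1 → R1=2+1=3
CMP R1, 7  (cmp 3,7)
JNZ L2: taken
SHR R5, 2 → R5=0>>2=0
ADD R1, 1 → R1=3+1=4
CMP R1, 7  (cmp 4,7)
JNZ L2: taken
SHR R5, 2 → R5=0>>2=0
ADD R1, 1 → R1=4+1=5
CMP R1, 7  (cmp 5,7)
JNZ L2: taken
SHR R5, 2 → R5=0>>2=0
ADD R1, 1 → R1=5+1=6
CMP R1, 7  (cmp 6,7)
JNZ L2: taken
SHR R5, 2 → R5=0>>2=0
ADD R1, 1 → R1=6+1=7
CMP R1, 7  (cmp 7,7)
JNZ L2: not taken
halt.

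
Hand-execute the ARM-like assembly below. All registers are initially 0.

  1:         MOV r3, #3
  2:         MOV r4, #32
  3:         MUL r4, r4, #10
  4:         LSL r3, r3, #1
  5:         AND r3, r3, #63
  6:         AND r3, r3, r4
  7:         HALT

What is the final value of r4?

320

MOV r3, #3 → r3=3
MOV r4, #32 → r4=32
MUL r4, r4, #10 → r4=32*10=320
LSL r3, r3, #1 → r3=3<<1=6
AND r3, r3, #63 → r3=6&63=6
AND r3, r3, r4 → r3=6&320=0
halt.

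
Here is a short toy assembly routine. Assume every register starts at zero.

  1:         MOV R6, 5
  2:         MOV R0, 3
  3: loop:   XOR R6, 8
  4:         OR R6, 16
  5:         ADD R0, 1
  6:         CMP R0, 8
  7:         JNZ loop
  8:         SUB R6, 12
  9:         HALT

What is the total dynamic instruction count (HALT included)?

after MOV R6, 5: R6=5
after MOV R0, 3: R0=3
after XOR R6, 8: R6=5^8=13
after OR R6, 16: R6=13|16=29
after ADD R0, 1: R0=3+1=4
CMP R0, 8  (cmp 4,8)
JNZ loop: taken
after XOR R6, 8: R6=29^8=21
after OR R6, 16: R6=21|16=21
after ADD R0, 1: R0=4+1=5
CMP R0, 8  (cmp 5,8)
JNZ loop: taken
after XOR R6, 8: R6=21^8=29
after OR R6, 16: R6=29|16=29
after ADD R0, 1: R0=5+1=6
CMP R0, 8  (cmp 6,8)
JNZ loop: taken
after XOR R6, 8: R6=29^8=21
after OR R6, 16: R6=21|16=21
after ADD R0, 1: R0=6+1=7
CMP R0, 8  (cmp 7,8)
JNZ loop: taken
after XOR R6, 8: R6=21^8=29
after OR R6, 16: R6=29|16=29
after ADD R0, 1: R0=7+1=8
CMP R0, 8  (cmp 8,8)
JNZ loop: not taken
after SUB R6, 12: R6=29-12=17
halt.
Total executed instructions: 29.

29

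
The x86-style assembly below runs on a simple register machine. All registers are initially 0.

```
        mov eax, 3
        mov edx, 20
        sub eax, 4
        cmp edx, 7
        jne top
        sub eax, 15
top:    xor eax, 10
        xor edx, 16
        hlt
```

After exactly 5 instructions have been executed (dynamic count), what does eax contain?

-1

mov eax, 3 → eax=3
mov edx, 20 → edx=20
sub eax, 4 → eax=3-4=-1
cmp edx, 7  (cmp 20,7)
jne top: taken
After step 5: eax = -1.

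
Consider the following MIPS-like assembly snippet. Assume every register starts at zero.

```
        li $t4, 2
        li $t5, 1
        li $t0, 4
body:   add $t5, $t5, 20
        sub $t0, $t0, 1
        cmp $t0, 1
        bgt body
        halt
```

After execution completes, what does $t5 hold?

li $t4, 2 → $t4=2
li $t5, 1 → $t5=1
li $t0, 4 → $t0=4
add $t5, $t5, 20 → $t5=1+20=21
sub $t0, $t0, 1 → $t0=4-1=3
cmp $t0, 1  (cmp 3,1)
bgt body: taken
add $t5, $t5, 20 → $t5=21+20=41
sub $t0, $t0, 1 → $t0=3-1=2
cmp $t0, 1  (cmp 2,1)
bgt body: taken
add $t5, $t5, 20 → $t5=41+20=61
sub $t0, $t0, 1 → $t0=2-1=1
cmp $t0, 1  (cmp 1,1)
bgt body: not taken
halt.

61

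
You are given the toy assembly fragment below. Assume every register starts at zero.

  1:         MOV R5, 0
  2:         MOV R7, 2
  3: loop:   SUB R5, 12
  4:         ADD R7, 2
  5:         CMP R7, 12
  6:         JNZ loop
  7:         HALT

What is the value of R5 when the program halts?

-60

MOV R5, 0 → R5=0
MOV R7, 2 → R7=2
SUB R5, 12 → R5=0-12=-12
ADD R7, 2 → R7=2+2=4
CMP R7, 12  (cmp 4,12)
JNZ loop: taken
SUB R5, 12 → R5=(-12)-12=-24
ADD R7, 2 → R7=4+2=6
CMP R7, 12  (cmp 6,12)
JNZ loop: taken
SUB R5, 12 → R5=(-24)-12=-36
ADD R7, 2 → R7=6+2=8
CMP R7, 12  (cmp 8,12)
JNZ loop: taken
SUB R5, 12 → R5=(-36)-12=-48
ADD R7, 2 → R7=8+2=10
CMP R7, 12  (cmp 10,12)
JNZ loop: taken
SUB R5, 12 → R5=(-48)-12=-60
ADD R7, 2 → R7=10+2=12
CMP R7, 12  (cmp 12,12)
JNZ loop: not taken
halt.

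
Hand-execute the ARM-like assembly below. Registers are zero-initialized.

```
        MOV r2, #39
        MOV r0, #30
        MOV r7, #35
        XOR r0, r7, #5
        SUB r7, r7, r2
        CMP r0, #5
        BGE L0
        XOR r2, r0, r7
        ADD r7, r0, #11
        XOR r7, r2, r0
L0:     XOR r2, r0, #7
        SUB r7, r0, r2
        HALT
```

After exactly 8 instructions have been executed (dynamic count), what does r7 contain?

-4

r2=39
r0=30
r7=35
r0=35^5=38
r7=35-39=-4
CMP r0, #5  (cmp 38,5)
BGE L0: taken
r2=38^7=33
After step 8: r7 = -4.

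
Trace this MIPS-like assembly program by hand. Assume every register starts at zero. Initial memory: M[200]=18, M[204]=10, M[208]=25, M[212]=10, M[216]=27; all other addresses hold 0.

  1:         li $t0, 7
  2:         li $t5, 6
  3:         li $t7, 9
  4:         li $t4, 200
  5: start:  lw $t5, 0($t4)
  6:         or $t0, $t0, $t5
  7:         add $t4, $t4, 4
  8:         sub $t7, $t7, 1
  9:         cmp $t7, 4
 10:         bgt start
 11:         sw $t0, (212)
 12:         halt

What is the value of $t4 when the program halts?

220

li $t0, 7 → $t0=7
li $t5, 6 → $t5=6
li $t7, 9 → $t7=9
li $t4, 200 → $t4=200
lw $t5, 0($t4) → $t5=M[200]=18
or $t0, $t0, $t5 → $t0=7|18=23
add $t4, $t4, 4 → $t4=200+4=204
sub $t7, $t7, 1 → $t7=9-1=8
cmp $t7, 4  (cmp 8,4)
bgt start: taken
lw $t5, 0($t4) → $t5=M[204]=10
or $t0, $t0, $t5 → $t0=23|10=31
add $t4, $t4, 4 → $t4=204+4=208
sub $t7, $t7, 1 → $t7=8-1=7
cmp $t7, 4  (cmp 7,4)
bgt start: taken
lw $t5, 0($t4) → $t5=M[208]=25
or $t0, $t0, $t5 → $t0=31|25=31
add $t4, $t4, 4 → $t4=208+4=212
sub $t7, $t7, 1 → $t7=7-1=6
cmp $t7, 4  (cmp 6,4)
bgt start: taken
lw $t5, 0($t4) → $t5=M[212]=10
or $t0, $t0, $t5 → $t0=31|10=31
add $t4, $t4, 4 → $t4=212+4=216
sub $t7, $t7, 1 → $t7=6-1=5
cmp $t7, 4  (cmp 5,4)
bgt start: taken
lw $t5, 0($t4) → $t5=M[216]=27
or $t0, $t0, $t5 → $t0=31|27=31
add $t4, $t4, 4 → $t4=216+4=220
sub $t7, $t7, 1 → $t7=5-1=4
cmp $t7, 4  (cmp 4,4)
bgt start: not taken
sw $t0, (212) → M[212]=31
halt.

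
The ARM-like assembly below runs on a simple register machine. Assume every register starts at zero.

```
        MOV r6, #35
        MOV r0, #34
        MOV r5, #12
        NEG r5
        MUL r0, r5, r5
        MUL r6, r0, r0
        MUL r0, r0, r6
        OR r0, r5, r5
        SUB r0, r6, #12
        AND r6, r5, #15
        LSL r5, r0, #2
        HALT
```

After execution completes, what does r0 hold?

20724

after MOV r6, #35: r6=35
after MOV r0, #34: r0=34
after MOV r5, #12: r5=12
after NEG r5: r5=-(12)=-12
after MUL r0, r5, r5: r0=(-12)*(-12)=144
after MUL r6, r0, r0: r6=144*144=20736
after MUL r0, r0, r6: r0=144*20736=2985984
after OR r0, r5, r5: r0=(-12)|(-12)=-12
after SUB r0, r6, #12: r0=20736-12=20724
after AND r6, r5, #15: r6=(-12)&15=4
after LSL r5, r0, #2: r5=20724<<2=82896
halt.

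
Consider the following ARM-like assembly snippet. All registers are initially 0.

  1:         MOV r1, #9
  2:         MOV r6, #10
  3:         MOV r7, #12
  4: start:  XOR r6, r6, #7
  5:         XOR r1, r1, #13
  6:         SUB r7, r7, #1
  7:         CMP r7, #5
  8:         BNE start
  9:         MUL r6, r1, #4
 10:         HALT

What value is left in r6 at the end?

16

after MOV r1, #9: r1=9
after MOV r6, #10: r6=10
after MOV r7, #12: r7=12
after XOR r6, r6, #7: r6=10^7=13
after XOR r1, r1, #13: r1=9^13=4
after SUB r7, r7, #1: r7=12-1=11
CMP r7, #5  (cmp 11,5)
BNE start: taken
after XOR r6, r6, #7: r6=13^7=10
after XOR r1, r1, #13: r1=4^13=9
after SUB r7, r7, #1: r7=11-1=10
CMP r7, #5  (cmp 10,5)
BNE start: taken
after XOR r6, r6, #7: r6=10^7=13
after XOR r1, r1, #13: r1=9^13=4
after SUB r7, r7, #1: r7=10-1=9
CMP r7, #5  (cmp 9,5)
BNE start: taken
after XOR r6, r6, #7: r6=13^7=10
after XOR r1, r1, #13: r1=4^13=9
after SUB r7, r7, #1: r7=9-1=8
CMP r7, #5  (cmp 8,5)
BNE start: taken
after XOR r6, r6, #7: r6=10^7=13
after XOR r1, r1, #13: r1=9^13=4
after SUB r7, r7, #1: r7=8-1=7
CMP r7, #5  (cmp 7,5)
BNE start: taken
after XOR r6, r6, #7: r6=13^7=10
after XOR r1, r1, #13: r1=4^13=9
after SUB r7, r7, #1: r7=7-1=6
CMP r7, #5  (cmp 6,5)
BNE start: taken
after XOR r6, r6, #7: r6=10^7=13
after XOR r1, r1, #13: r1=9^13=4
after SUB r7, r7, #1: r7=6-1=5
CMP r7, #5  (cmp 5,5)
BNE start: not taken
after MUL r6, r1, #4: r6=4*4=16
halt.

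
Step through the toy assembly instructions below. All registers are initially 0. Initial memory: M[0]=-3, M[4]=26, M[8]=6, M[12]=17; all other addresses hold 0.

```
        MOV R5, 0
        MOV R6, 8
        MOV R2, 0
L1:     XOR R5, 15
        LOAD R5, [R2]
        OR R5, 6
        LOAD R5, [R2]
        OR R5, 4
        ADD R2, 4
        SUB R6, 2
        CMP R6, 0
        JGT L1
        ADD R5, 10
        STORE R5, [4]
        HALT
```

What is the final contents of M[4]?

MOV R5, 0 → R5=0
MOV R6, 8 → R6=8
MOV R2, 0 → R2=0
XOR R5, 15 → R5=0^15=15
LOAD R5, [R2] → R5=M[0]=-3
OR R5, 6 → R5=(-3)|6=-1
LOAD R5, [R2] → R5=M[0]=-3
OR R5, 4 → R5=(-3)|4=-3
ADD R2, 4 → R2=0+4=4
SUB R6, 2 → R6=8-2=6
CMP R6, 0  (cmp 6,0)
JGT L1: taken
XOR R5, 15 → R5=(-3)^15=-14
LOAD R5, [R2] → R5=M[4]=26
OR R5, 6 → R5=26|6=30
LOAD R5, [R2] → R5=M[4]=26
OR R5, 4 → R5=26|4=30
ADD R2, 4 → R2=4+4=8
SUB R6, 2 → R6=6-2=4
CMP R6, 0  (cmp 4,0)
JGT L1: taken
XOR R5, 15 → R5=30^15=17
LOAD R5, [R2] → R5=M[8]=6
OR R5, 6 → R5=6|6=6
LOAD R5, [R2] → R5=M[8]=6
OR R5, 4 → R5=6|4=6
ADD R2, 4 → R2=8+4=12
SUB R6, 2 → R6=4-2=2
CMP R6, 0  (cmp 2,0)
JGT L1: taken
XOR R5, 15 → R5=6^15=9
LOAD R5, [R2] → R5=M[12]=17
OR R5, 6 → R5=17|6=23
LOAD R5, [R2] → R5=M[12]=17
OR R5, 4 → R5=17|4=21
ADD R2, 4 → R2=12+4=16
SUB R6, 2 → R6=2-2=0
CMP R6, 0  (cmp 0,0)
JGT L1: not taken
ADD R5, 10 → R5=21+10=31
STORE R5, [4] → M[4]=31
halt.

31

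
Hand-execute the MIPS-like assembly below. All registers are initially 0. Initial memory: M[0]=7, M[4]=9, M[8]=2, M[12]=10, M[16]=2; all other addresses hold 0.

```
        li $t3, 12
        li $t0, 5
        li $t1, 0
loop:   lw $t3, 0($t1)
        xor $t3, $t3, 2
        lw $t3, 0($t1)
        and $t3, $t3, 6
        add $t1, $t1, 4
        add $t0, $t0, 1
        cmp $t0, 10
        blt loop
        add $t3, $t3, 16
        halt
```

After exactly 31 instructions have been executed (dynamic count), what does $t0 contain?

li $t3, 12 → $t3=12
li $t0, 5 → $t0=5
li $t1, 0 → $t1=0
lw $t3, 0($t1) → $t3=M[0]=7
xor $t3, $t3, 2 → $t3=7^2=5
lw $t3, 0($t1) → $t3=M[0]=7
and $t3, $t3, 6 → $t3=7&6=6
add $t1, $t1, 4 → $t1=0+4=4
add $t0, $t0, 1 → $t0=5+1=6
cmp $t0, 10  (cmp 6,10)
blt loop: taken
lw $t3, 0($t1) → $t3=M[4]=9
xor $t3, $t3, 2 → $t3=9^2=11
lw $t3, 0($t1) → $t3=M[4]=9
and $t3, $t3, 6 → $t3=9&6=0
add $t1, $t1, 4 → $t1=4+4=8
add $t0, $t0, 1 → $t0=6+1=7
cmp $t0, 10  (cmp 7,10)
blt loop: taken
lw $t3, 0($t1) → $t3=M[8]=2
xor $t3, $t3, 2 → $t3=2^2=0
lw $t3, 0($t1) → $t3=M[8]=2
and $t3, $t3, 6 → $t3=2&6=2
add $t1, $t1, 4 → $t1=8+4=12
add $t0, $t0, 1 → $t0=7+1=8
cmp $t0, 10  (cmp 8,10)
blt loop: taken
lw $t3, 0($t1) → $t3=M[12]=10
xor $t3, $t3, 2 → $t3=10^2=8
lw $t3, 0($t1) → $t3=M[12]=10
and $t3, $t3, 6 → $t3=10&6=2
After step 31: $t0 = 8.

8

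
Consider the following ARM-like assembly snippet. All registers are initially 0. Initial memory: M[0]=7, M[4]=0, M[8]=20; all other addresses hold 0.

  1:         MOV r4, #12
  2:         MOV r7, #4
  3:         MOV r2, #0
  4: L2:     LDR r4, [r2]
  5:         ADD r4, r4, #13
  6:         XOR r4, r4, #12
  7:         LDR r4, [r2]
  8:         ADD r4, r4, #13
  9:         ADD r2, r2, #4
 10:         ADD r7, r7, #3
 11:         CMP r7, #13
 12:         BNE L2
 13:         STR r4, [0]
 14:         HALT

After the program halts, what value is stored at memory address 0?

after MOV r4, #12: r4=12
after MOV r7, #4: r7=4
after MOV r2, #0: r2=0
after LDR r4, [r2]: r4=M[0]=7
after ADD r4, r4, #13: r4=7+13=20
after XOR r4, r4, #12: r4=20^12=24
after LDR r4, [r2]: r4=M[0]=7
after ADD r4, r4, #13: r4=7+13=20
after ADD r2, r2, #4: r2=0+4=4
after ADD r7, r7, #3: r7=4+3=7
CMP r7, #13  (cmp 7,13)
BNE L2: taken
after LDR r4, [r2]: r4=M[4]=0
after ADD r4, r4, #13: r4=0+13=13
after XOR r4, r4, #12: r4=13^12=1
after LDR r4, [r2]: r4=M[4]=0
after ADD r4, r4, #13: r4=0+13=13
after ADD r2, r2, #4: r2=4+4=8
after ADD r7, r7, #3: r7=7+3=10
CMP r7, #13  (cmp 10,13)
BNE L2: taken
after LDR r4, [r2]: r4=M[8]=20
after ADD r4, r4, #13: r4=20+13=33
after XOR r4, r4, #12: r4=33^12=45
after LDR r4, [r2]: r4=M[8]=20
after ADD r4, r4, #13: r4=20+13=33
after ADD r2, r2, #4: r2=8+4=12
after ADD r7, r7, #3: r7=10+3=13
CMP r7, #13  (cmp 13,13)
BNE L2: not taken
STR r4, [0] → M[0]=33
halt.

33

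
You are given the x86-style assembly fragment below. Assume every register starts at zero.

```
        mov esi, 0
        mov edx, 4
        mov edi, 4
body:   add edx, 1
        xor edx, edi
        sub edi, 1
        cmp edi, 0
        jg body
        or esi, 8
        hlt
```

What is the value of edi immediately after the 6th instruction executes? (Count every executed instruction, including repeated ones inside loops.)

3

esi=0
edx=4
edi=4
edx=4+1=5
edx=5^4=1
edi=4-1=3
After step 6: edi = 3.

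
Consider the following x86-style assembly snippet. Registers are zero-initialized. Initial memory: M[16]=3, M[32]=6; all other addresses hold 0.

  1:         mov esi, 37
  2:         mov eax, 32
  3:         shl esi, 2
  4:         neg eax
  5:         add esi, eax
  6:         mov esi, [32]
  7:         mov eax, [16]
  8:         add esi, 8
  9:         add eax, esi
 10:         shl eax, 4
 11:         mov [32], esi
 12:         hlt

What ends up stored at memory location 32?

esi=37
eax=32
esi=37<<2=148
eax=-(32)=-32
esi=148+(-32)=116
esi=M[32]=6
eax=M[16]=3
esi=6+8=14
eax=3+14=17
eax=17<<4=272
mov [32], esi → M[32]=14
halt.

14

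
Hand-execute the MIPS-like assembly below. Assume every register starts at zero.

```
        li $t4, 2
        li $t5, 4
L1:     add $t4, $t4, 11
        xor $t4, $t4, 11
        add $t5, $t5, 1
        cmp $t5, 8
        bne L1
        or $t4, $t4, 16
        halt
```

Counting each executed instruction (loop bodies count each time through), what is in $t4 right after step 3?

after li $t4, 2: $t4=2
after li $t5, 4: $t5=4
after add $t4, $t4, 11: $t4=2+11=13
After step 3: $t4 = 13.

13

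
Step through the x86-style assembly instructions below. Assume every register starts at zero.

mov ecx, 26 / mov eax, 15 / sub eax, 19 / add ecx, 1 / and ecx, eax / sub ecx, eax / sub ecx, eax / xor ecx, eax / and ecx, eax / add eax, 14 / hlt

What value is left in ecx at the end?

after mov ecx, 26: ecx=26
after mov eax, 15: eax=15
after sub eax, 19: eax=15-19=-4
after add ecx, 1: ecx=26+1=27
after and ecx, eax: ecx=27&(-4)=24
after sub ecx, eax: ecx=24-(-4)=28
after sub ecx, eax: ecx=28-(-4)=32
after xor ecx, eax: ecx=32^(-4)=-36
after and ecx, eax: ecx=(-36)&(-4)=-36
after add eax, 14: eax=(-4)+14=10
halt.

-36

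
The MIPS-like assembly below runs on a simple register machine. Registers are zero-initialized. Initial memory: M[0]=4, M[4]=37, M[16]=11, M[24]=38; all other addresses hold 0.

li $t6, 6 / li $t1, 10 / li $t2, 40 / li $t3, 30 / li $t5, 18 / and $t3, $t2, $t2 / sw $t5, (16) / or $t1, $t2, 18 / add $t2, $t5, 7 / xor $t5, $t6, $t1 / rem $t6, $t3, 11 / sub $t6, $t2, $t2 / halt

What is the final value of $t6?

after li $t6, 6: $t6=6
after li $t1, 10: $t1=10
after li $t2, 40: $t2=40
after li $t3, 30: $t3=30
after li $t5, 18: $t5=18
after and $t3, $t2, $t2: $t3=40&40=40
sw $t5, (16) → M[16]=18
after or $t1, $t2, 18: $t1=40|18=58
after add $t2, $t5, 7: $t2=18+7=25
after xor $t5, $t6, $t1: $t5=6^58=60
after rem $t6, $t3, 11: $t6=40%11=7
after sub $t6, $t2, $t2: $t6=25-25=0
halt.

0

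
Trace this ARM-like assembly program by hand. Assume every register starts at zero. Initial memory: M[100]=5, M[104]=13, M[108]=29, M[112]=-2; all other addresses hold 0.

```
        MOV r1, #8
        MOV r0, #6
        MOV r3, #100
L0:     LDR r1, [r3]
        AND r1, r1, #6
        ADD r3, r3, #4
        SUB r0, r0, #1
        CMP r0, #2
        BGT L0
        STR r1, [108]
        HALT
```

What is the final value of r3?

after MOV r1, #8: r1=8
after MOV r0, #6: r0=6
after MOV r3, #100: r3=100
after LDR r1, [r3]: r1=M[100]=5
after AND r1, r1, #6: r1=5&6=4
after ADD r3, r3, #4: r3=100+4=104
after SUB r0, r0, #1: r0=6-1=5
CMP r0, #2  (cmp 5,2)
BGT L0: taken
after LDR r1, [r3]: r1=M[104]=13
after AND r1, r1, #6: r1=13&6=4
after ADD r3, r3, #4: r3=104+4=108
after SUB r0, r0, #1: r0=5-1=4
CMP r0, #2  (cmp 4,2)
BGT L0: taken
after LDR r1, [r3]: r1=M[108]=29
after AND r1, r1, #6: r1=29&6=4
after ADD r3, r3, #4: r3=108+4=112
after SUB r0, r0, #1: r0=4-1=3
CMP r0, #2  (cmp 3,2)
BGT L0: taken
after LDR r1, [r3]: r1=M[112]=-2
after AND r1, r1, #6: r1=(-2)&6=6
after ADD r3, r3, #4: r3=112+4=116
after SUB r0, r0, #1: r0=3-1=2
CMP r0, #2  (cmp 2,2)
BGT L0: not taken
STR r1, [108] → M[108]=6
halt.

116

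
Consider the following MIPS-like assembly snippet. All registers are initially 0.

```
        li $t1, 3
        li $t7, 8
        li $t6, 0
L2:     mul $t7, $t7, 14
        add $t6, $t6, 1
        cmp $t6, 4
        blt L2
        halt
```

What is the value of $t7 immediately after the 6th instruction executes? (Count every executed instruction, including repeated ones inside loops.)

$t1=3
$t7=8
$t6=0
$t7=8*14=112
$t6=0+1=1
cmp $t6, 4  (cmp 1,4)
After step 6: $t7 = 112.

112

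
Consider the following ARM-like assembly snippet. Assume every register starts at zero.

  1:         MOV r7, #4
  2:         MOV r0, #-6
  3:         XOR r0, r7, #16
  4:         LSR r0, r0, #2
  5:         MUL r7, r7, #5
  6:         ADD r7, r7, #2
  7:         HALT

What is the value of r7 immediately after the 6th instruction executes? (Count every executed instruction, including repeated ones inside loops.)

MOV r7, #4 → r7=4
MOV r0, #-6 → r0=-6
XOR r0, r7, #16 → r0=4^16=20
LSR r0, r0, #2 → r0=20>>2=5
MUL r7, r7, #5 → r7=4*5=20
ADD r7, r7, #2 → r7=20+2=22
After step 6: r7 = 22.

22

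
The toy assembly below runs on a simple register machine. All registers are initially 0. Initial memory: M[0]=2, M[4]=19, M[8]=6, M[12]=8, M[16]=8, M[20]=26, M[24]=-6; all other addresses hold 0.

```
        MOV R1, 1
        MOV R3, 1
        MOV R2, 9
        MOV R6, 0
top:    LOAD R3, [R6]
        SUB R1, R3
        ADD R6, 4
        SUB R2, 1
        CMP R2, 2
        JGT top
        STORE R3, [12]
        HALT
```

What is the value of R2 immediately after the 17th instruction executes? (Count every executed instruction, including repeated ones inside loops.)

7

R1=1
R3=1
R2=9
R6=0
R3=M[0]=2
R1=1-2=-1
R6=0+4=4
R2=9-1=8
CMP R2, 2  (cmp 8,2)
JGT top: taken
R3=M[4]=19
R1=(-1)-19=-20
R6=4+4=8
R2=8-1=7
CMP R2, 2  (cmp 7,2)
JGT top: taken
R3=M[8]=6
After step 17: R2 = 7.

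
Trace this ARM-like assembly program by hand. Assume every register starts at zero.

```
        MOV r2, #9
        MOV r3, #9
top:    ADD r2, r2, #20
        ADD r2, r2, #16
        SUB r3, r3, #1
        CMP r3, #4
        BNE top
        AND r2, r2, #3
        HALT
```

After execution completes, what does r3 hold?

r2=9
r3=9
r2=9+20=29
r2=29+16=45
r3=9-1=8
CMP r3, #4  (cmp 8,4)
BNE top: taken
r2=45+20=65
r2=65+16=81
r3=8-1=7
CMP r3, #4  (cmp 7,4)
BNE top: taken
r2=81+20=101
r2=101+16=117
r3=7-1=6
CMP r3, #4  (cmp 6,4)
BNE top: taken
r2=117+20=137
r2=137+16=153
r3=6-1=5
CMP r3, #4  (cmp 5,4)
BNE top: taken
r2=153+20=173
r2=173+16=189
r3=5-1=4
CMP r3, #4  (cmp 4,4)
BNE top: not taken
r2=189&3=1
halt.

4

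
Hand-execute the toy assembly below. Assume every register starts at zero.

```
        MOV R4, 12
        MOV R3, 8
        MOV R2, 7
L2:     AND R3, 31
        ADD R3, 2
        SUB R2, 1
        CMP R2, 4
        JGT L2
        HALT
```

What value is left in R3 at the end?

R4=12
R3=8
R2=7
R3=8&31=8
R3=8+2=10
R2=7-1=6
CMP R2, 4  (cmp 6,4)
JGT L2: taken
R3=10&31=10
R3=10+2=12
R2=6-1=5
CMP R2, 4  (cmp 5,4)
JGT L2: taken
R3=12&31=12
R3=12+2=14
R2=5-1=4
CMP R2, 4  (cmp 4,4)
JGT L2: not taken
halt.

14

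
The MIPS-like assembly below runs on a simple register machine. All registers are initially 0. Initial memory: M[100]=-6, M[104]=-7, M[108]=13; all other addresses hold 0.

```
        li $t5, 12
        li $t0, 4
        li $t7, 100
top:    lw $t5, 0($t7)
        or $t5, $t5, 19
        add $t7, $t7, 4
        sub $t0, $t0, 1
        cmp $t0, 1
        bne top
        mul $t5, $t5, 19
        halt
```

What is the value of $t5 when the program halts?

$t5=12
$t0=4
$t7=100
$t5=M[100]=-6
$t5=(-6)|19=-5
$t7=100+4=104
$t0=4-1=3
cmp $t0, 1  (cmp 3,1)
bne top: taken
$t5=M[104]=-7
$t5=(-7)|19=-5
$t7=104+4=108
$t0=3-1=2
cmp $t0, 1  (cmp 2,1)
bne top: taken
$t5=M[108]=13
$t5=13|19=31
$t7=108+4=112
$t0=2-1=1
cmp $t0, 1  (cmp 1,1)
bne top: not taken
$t5=31*19=589
halt.

589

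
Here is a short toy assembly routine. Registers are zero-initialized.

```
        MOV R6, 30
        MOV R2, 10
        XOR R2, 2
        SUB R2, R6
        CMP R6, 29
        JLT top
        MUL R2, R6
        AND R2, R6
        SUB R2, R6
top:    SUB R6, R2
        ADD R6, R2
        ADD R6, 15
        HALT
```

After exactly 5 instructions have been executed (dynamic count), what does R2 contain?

R6=30
R2=10
R2=10^2=8
R2=8-30=-22
CMP R6, 29  (cmp 30,29)
After step 5: R2 = -22.

-22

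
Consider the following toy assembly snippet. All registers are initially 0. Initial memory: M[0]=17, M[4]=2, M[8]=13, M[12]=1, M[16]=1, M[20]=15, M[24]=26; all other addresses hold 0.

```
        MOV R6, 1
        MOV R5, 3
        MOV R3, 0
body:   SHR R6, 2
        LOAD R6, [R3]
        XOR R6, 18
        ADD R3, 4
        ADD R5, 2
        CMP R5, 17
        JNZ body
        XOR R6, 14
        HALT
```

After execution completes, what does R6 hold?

6

after MOV R6, 1: R6=1
after MOV R5, 3: R5=3
after MOV R3, 0: R3=0
after SHR R6, 2: R6=1>>2=0
after LOAD R6, [R3]: R6=M[0]=17
after XOR R6, 18: R6=17^18=3
after ADD R3, 4: R3=0+4=4
after ADD R5, 2: R5=3+2=5
CMP R5, 17  (cmp 5,17)
JNZ body: taken
after SHR R6, 2: R6=3>>2=0
after LOAD R6, [R3]: R6=M[4]=2
after XOR R6, 18: R6=2^18=16
after ADD R3, 4: R3=4+4=8
after ADD R5, 2: R5=5+2=7
CMP R5, 17  (cmp 7,17)
JNZ body: taken
after SHR R6, 2: R6=16>>2=4
after LOAD R6, [R3]: R6=M[8]=13
after XOR R6, 18: R6=13^18=31
after ADD R3, 4: R3=8+4=12
after ADD R5, 2: R5=7+2=9
CMP R5, 17  (cmp 9,17)
JNZ body: taken
after SHR R6, 2: R6=31>>2=7
after LOAD R6, [R3]: R6=M[12]=1
after XOR R6, 18: R6=1^18=19
after ADD R3, 4: R3=12+4=16
after ADD R5, 2: R5=9+2=11
CMP R5, 17  (cmp 11,17)
JNZ body: taken
after SHR R6, 2: R6=19>>2=4
after LOAD R6, [R3]: R6=M[16]=1
after XOR R6, 18: R6=1^18=19
after ADD R3, 4: R3=16+4=20
after ADD R5, 2: R5=11+2=13
CMP R5, 17  (cmp 13,17)
JNZ body: taken
after SHR R6, 2: R6=19>>2=4
after LOAD R6, [R3]: R6=M[20]=15
after XOR R6, 18: R6=15^18=29
after ADD R3, 4: R3=20+4=24
after ADD R5, 2: R5=13+2=15
CMP R5, 17  (cmp 15,17)
JNZ body: taken
after SHR R6, 2: R6=29>>2=7
after LOAD R6, [R3]: R6=M[24]=26
after XOR R6, 18: R6=26^18=8
after ADD R3, 4: R3=24+4=28
after ADD R5, 2: R5=15+2=17
CMP R5, 17  (cmp 17,17)
JNZ body: not taken
after XOR R6, 14: R6=8^14=6
halt.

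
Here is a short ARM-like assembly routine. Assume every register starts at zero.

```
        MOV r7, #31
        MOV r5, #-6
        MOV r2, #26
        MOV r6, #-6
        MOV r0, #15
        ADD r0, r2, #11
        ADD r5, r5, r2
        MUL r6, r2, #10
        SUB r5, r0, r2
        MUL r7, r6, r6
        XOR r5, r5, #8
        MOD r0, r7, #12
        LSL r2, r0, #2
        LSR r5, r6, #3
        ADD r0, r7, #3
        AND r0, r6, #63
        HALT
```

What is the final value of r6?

260

after MOV r7, #31: r7=31
after MOV r5, #-6: r5=-6
after MOV r2, #26: r2=26
after MOV r6, #-6: r6=-6
after MOV r0, #15: r0=15
after ADD r0, r2, #11: r0=26+11=37
after ADD r5, r5, r2: r5=(-6)+26=20
after MUL r6, r2, #10: r6=26*10=260
after SUB r5, r0, r2: r5=37-26=11
after MUL r7, r6, r6: r7=260*260=67600
after XOR r5, r5, #8: r5=11^8=3
after MOD r0, r7, #12: r0=67600%12=4
after LSL r2, r0, #2: r2=4<<2=16
after LSR r5, r6, #3: r5=260>>3=32
after ADD r0, r7, #3: r0=67600+3=67603
after AND r0, r6, #63: r0=260&63=4
halt.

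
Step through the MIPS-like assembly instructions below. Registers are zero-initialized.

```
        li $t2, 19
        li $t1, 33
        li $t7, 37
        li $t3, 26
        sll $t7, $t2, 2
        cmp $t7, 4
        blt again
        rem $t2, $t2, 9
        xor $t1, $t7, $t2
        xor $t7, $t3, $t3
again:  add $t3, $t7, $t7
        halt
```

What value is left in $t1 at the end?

77

after li $t2, 19: $t2=19
after li $t1, 33: $t1=33
after li $t7, 37: $t7=37
after li $t3, 26: $t3=26
after sll $t7, $t2, 2: $t7=19<<2=76
cmp $t7, 4  (cmp 76,4)
blt again: not taken
after rem $t2, $t2, 9: $t2=19%9=1
after xor $t1, $t7, $t2: $t1=76^1=77
after xor $t7, $t3, $t3: $t7=26^26=0
after add $t3, $t7, $t7: $t3=0+0=0
halt.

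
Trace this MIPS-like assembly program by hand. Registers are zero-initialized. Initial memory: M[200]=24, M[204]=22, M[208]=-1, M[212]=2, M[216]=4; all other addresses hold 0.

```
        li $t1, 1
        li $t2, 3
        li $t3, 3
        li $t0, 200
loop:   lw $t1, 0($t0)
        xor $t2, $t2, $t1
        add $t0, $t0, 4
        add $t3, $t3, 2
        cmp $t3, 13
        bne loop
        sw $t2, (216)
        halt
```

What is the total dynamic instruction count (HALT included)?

36

after li $t1, 1: $t1=1
after li $t2, 3: $t2=3
after li $t3, 3: $t3=3
after li $t0, 200: $t0=200
after lw $t1, 0($t0): $t1=M[200]=24
after xor $t2, $t2, $t1: $t2=3^24=27
after add $t0, $t0, 4: $t0=200+4=204
after add $t3, $t3, 2: $t3=3+2=5
cmp $t3, 13  (cmp 5,13)
bne loop: taken
after lw $t1, 0($t0): $t1=M[204]=22
after xor $t2, $t2, $t1: $t2=27^22=13
after add $t0, $t0, 4: $t0=204+4=208
after add $t3, $t3, 2: $t3=5+2=7
cmp $t3, 13  (cmp 7,13)
bne loop: taken
after lw $t1, 0($t0): $t1=M[208]=-1
after xor $t2, $t2, $t1: $t2=13^(-1)=-14
after add $t0, $t0, 4: $t0=208+4=212
after add $t3, $t3, 2: $t3=7+2=9
cmp $t3, 13  (cmp 9,13)
bne loop: taken
after lw $t1, 0($t0): $t1=M[212]=2
after xor $t2, $t2, $t1: $t2=(-14)^2=-16
after add $t0, $t0, 4: $t0=212+4=216
after add $t3, $t3, 2: $t3=9+2=11
cmp $t3, 13  (cmp 11,13)
bne loop: taken
after lw $t1, 0($t0): $t1=M[216]=4
after xor $t2, $t2, $t1: $t2=(-16)^4=-12
after add $t0, $t0, 4: $t0=216+4=220
after add $t3, $t3, 2: $t3=11+2=13
cmp $t3, 13  (cmp 13,13)
bne loop: not taken
sw $t2, (216) → M[216]=-12
halt.
Total executed instructions: 36.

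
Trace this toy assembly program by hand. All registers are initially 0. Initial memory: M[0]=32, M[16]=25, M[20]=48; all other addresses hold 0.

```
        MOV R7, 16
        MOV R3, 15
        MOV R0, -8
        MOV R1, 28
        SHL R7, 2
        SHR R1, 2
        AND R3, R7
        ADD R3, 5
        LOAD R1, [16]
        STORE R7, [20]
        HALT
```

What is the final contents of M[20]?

MOV R7, 16 → R7=16
MOV R3, 15 → R3=15
MOV R0, -8 → R0=-8
MOV R1, 28 → R1=28
SHL R7, 2 → R7=16<<2=64
SHR R1, 2 → R1=28>>2=7
AND R3, R7 → R3=15&64=0
ADD R3, 5 → R3=0+5=5
LOAD R1, [16] → R1=M[16]=25
STORE R7, [20] → M[20]=64
halt.

64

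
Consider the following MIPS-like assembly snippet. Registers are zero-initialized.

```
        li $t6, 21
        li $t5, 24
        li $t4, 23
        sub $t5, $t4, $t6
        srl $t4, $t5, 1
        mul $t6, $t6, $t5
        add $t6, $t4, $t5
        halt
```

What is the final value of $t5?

after li $t6, 21: $t6=21
after li $t5, 24: $t5=24
after li $t4, 23: $t4=23
after sub $t5, $t4, $t6: $t5=23-21=2
after srl $t4, $t5, 1: $t4=2>>1=1
after mul $t6, $t6, $t5: $t6=21*2=42
after add $t6, $t4, $t5: $t6=1+2=3
halt.

2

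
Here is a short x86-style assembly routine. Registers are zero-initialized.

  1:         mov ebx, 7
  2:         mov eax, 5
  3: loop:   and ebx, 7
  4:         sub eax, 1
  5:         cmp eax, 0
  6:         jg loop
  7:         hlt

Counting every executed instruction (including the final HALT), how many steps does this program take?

mov ebx, 7 → ebx=7
mov eax, 5 → eax=5
and ebx, 7 → ebx=7&7=7
sub eax, 1 → eax=5-1=4
cmp eax, 0  (cmp 4,0)
jg loop: taken
and ebx, 7 → ebx=7&7=7
sub eax, 1 → eax=4-1=3
cmp eax, 0  (cmp 3,0)
jg loop: taken
and ebx, 7 → ebx=7&7=7
sub eax, 1 → eax=3-1=2
cmp eax, 0  (cmp 2,0)
jg loop: taken
and ebx, 7 → ebx=7&7=7
sub eax, 1 → eax=2-1=1
cmp eax, 0  (cmp 1,0)
jg loop: taken
and ebx, 7 → ebx=7&7=7
sub eax, 1 → eax=1-1=0
cmp eax, 0  (cmp 0,0)
jg loop: not taken
halt.
Total executed instructions: 23.

23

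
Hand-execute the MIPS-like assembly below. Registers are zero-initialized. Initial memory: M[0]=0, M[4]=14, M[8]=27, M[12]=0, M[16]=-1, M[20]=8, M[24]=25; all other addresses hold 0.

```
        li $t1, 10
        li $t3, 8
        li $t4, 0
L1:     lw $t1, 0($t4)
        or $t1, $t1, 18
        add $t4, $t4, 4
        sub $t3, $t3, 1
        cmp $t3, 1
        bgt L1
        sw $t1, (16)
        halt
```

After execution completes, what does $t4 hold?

28

after li $t1, 10: $t1=10
after li $t3, 8: $t3=8
after li $t4, 0: $t4=0
after lw $t1, 0($t4): $t1=M[0]=0
after or $t1, $t1, 18: $t1=0|18=18
after add $t4, $t4, 4: $t4=0+4=4
after sub $t3, $t3, 1: $t3=8-1=7
cmp $t3, 1  (cmp 7,1)
bgt L1: taken
after lw $t1, 0($t4): $t1=M[4]=14
after or $t1, $t1, 18: $t1=14|18=30
after add $t4, $t4, 4: $t4=4+4=8
after sub $t3, $t3, 1: $t3=7-1=6
cmp $t3, 1  (cmp 6,1)
bgt L1: taken
after lw $t1, 0($t4): $t1=M[8]=27
after or $t1, $t1, 18: $t1=27|18=27
after add $t4, $t4, 4: $t4=8+4=12
after sub $t3, $t3, 1: $t3=6-1=5
cmp $t3, 1  (cmp 5,1)
bgt L1: taken
after lw $t1, 0($t4): $t1=M[12]=0
after or $t1, $t1, 18: $t1=0|18=18
after add $t4, $t4, 4: $t4=12+4=16
after sub $t3, $t3, 1: $t3=5-1=4
cmp $t3, 1  (cmp 4,1)
bgt L1: taken
after lw $t1, 0($t4): $t1=M[16]=-1
after or $t1, $t1, 18: $t1=(-1)|18=-1
after add $t4, $t4, 4: $t4=16+4=20
after sub $t3, $t3, 1: $t3=4-1=3
cmp $t3, 1  (cmp 3,1)
bgt L1: taken
after lw $t1, 0($t4): $t1=M[20]=8
after or $t1, $t1, 18: $t1=8|18=26
after add $t4, $t4, 4: $t4=20+4=24
after sub $t3, $t3, 1: $t3=3-1=2
cmp $t3, 1  (cmp 2,1)
bgt L1: taken
after lw $t1, 0($t4): $t1=M[24]=25
after or $t1, $t1, 18: $t1=25|18=27
after add $t4, $t4, 4: $t4=24+4=28
after sub $t3, $t3, 1: $t3=2-1=1
cmp $t3, 1  (cmp 1,1)
bgt L1: not taken
sw $t1, (16) → M[16]=27
halt.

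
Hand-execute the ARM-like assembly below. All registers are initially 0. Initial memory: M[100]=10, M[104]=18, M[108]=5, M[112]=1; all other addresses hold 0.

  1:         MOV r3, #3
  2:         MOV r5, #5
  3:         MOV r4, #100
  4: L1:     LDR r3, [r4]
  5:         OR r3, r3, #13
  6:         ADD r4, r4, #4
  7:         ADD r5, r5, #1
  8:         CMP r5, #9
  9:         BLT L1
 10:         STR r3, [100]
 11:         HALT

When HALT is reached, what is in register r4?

r3=3
r5=5
r4=100
r3=M[100]=10
r3=10|13=15
r4=100+4=104
r5=5+1=6
CMP r5, #9  (cmp 6,9)
BLT L1: taken
r3=M[104]=18
r3=18|13=31
r4=104+4=108
r5=6+1=7
CMP r5, #9  (cmp 7,9)
BLT L1: taken
r3=M[108]=5
r3=5|13=13
r4=108+4=112
r5=7+1=8
CMP r5, #9  (cmp 8,9)
BLT L1: taken
r3=M[112]=1
r3=1|13=13
r4=112+4=116
r5=8+1=9
CMP r5, #9  (cmp 9,9)
BLT L1: not taken
STR r3, [100] → M[100]=13
halt.

116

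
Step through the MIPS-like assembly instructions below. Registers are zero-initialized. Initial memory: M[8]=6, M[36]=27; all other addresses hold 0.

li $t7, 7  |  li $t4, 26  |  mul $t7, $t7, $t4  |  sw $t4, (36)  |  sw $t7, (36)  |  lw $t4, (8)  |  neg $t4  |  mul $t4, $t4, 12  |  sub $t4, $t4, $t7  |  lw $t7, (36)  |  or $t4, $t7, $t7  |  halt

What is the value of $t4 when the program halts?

after li $t7, 7: $t7=7
after li $t4, 26: $t4=26
after mul $t7, $t7, $t4: $t7=7*26=182
sw $t4, (36) → M[36]=26
sw $t7, (36) → M[36]=182
after lw $t4, (8): $t4=M[8]=6
after neg $t4: $t4=-(6)=-6
after mul $t4, $t4, 12: $t4=(-6)*12=-72
after sub $t4, $t4, $t7: $t4=(-72)-182=-254
after lw $t7, (36): $t7=M[36]=182
after or $t4, $t7, $t7: $t4=182|182=182
halt.

182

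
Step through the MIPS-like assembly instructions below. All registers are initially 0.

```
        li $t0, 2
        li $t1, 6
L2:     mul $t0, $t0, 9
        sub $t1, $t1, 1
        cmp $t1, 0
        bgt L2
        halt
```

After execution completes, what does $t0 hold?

$t0=2
$t1=6
$t0=2*9=18
$t1=6-1=5
cmp $t1, 0  (cmp 5,0)
bgt L2: taken
$t0=18*9=162
$t1=5-1=4
cmp $t1, 0  (cmp 4,0)
bgt L2: taken
$t0=162*9=1458
$t1=4-1=3
cmp $t1, 0  (cmp 3,0)
bgt L2: taken
$t0=1458*9=13122
$t1=3-1=2
cmp $t1, 0  (cmp 2,0)
bgt L2: taken
$t0=13122*9=118098
$t1=2-1=1
cmp $t1, 0  (cmp 1,0)
bgt L2: taken
$t0=118098*9=1062882
$t1=1-1=0
cmp $t1, 0  (cmp 0,0)
bgt L2: not taken
halt.

1062882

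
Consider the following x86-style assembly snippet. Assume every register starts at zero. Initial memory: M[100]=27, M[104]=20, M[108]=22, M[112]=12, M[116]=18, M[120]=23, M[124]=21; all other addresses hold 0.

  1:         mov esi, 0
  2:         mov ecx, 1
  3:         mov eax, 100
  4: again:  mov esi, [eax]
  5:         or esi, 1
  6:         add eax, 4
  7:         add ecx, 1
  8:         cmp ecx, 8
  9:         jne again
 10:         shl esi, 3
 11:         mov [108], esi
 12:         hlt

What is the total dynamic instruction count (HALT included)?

48

after mov esi, 0: esi=0
after mov ecx, 1: ecx=1
after mov eax, 100: eax=100
after mov esi, [eax]: esi=M[100]=27
after or esi, 1: esi=27|1=27
after add eax, 4: eax=100+4=104
after add ecx, 1: ecx=1+1=2
cmp ecx, 8  (cmp 2,8)
jne again: taken
after mov esi, [eax]: esi=M[104]=20
after or esi, 1: esi=20|1=21
after add eax, 4: eax=104+4=108
after add ecx, 1: ecx=2+1=3
cmp ecx, 8  (cmp 3,8)
jne again: taken
after mov esi, [eax]: esi=M[108]=22
after or esi, 1: esi=22|1=23
after add eax, 4: eax=108+4=112
after add ecx, 1: ecx=3+1=4
cmp ecx, 8  (cmp 4,8)
jne again: taken
after mov esi, [eax]: esi=M[112]=12
after or esi, 1: esi=12|1=13
after add eax, 4: eax=112+4=116
after add ecx, 1: ecx=4+1=5
cmp ecx, 8  (cmp 5,8)
jne again: taken
after mov esi, [eax]: esi=M[116]=18
after or esi, 1: esi=18|1=19
after add eax, 4: eax=116+4=120
after add ecx, 1: ecx=5+1=6
cmp ecx, 8  (cmp 6,8)
jne again: taken
after mov esi, [eax]: esi=M[120]=23
after or esi, 1: esi=23|1=23
after add eax, 4: eax=120+4=124
after add ecx, 1: ecx=6+1=7
cmp ecx, 8  (cmp 7,8)
jne again: taken
after mov esi, [eax]: esi=M[124]=21
after or esi, 1: esi=21|1=21
after add eax, 4: eax=124+4=128
after add ecx, 1: ecx=7+1=8
cmp ecx, 8  (cmp 8,8)
jne again: not taken
after shl esi, 3: esi=21<<3=168
mov [108], esi → M[108]=168
halt.
Total executed instructions: 48.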